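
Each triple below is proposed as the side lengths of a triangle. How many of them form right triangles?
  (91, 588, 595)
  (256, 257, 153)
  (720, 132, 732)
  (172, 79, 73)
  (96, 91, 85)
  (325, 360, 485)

3

(91,588,595): 91²+588² = 354025 = 595² → right
(256,257,153): 153²+256² = 88945 > 66049 = 257² → acute
(720,132,732): 132²+720² = 535824 = 732² → right
(172,79,73): 73+79 ≤ 172, not a triangle
(96,91,85): 85²+91² = 15506 > 9216 = 96² → acute
(325,360,485): 325²+360² = 235225 = 485² → right
3 of the 6 are right.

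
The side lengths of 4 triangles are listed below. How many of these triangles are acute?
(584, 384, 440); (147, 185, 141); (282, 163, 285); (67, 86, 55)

3

(584,384,440): 384²+440² = 341056 = 584² → right
(147,185,141): 141²+147² = 41490 > 34225 = 185² → acute
(282,163,285): 163²+282² = 106093 > 81225 = 285² → acute
(67,86,55): 55²+67² = 7514 > 7396 = 86² → acute
3 of the 4 are acute.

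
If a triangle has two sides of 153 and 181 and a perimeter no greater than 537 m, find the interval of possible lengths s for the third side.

Triangle inequality alone gives 28 < s < 334.
The perimeter condition gives s ≤ 537 − 153 − 181 = 203.
Intersecting the two: 28 < s ≤ 203.

28 < s ≤ 203 m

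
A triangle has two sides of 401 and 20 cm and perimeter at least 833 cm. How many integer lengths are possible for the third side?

Triangle inequality: 381 < x < 421. Perimeter ≥ 833 gives x ≥ 833 − 401 − 20 = 412.
So 412 ≤ x < 421; integers 412 through 420: 9 values.

9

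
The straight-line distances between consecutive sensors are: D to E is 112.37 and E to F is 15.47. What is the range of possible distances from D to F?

96.90 ≤ DF ≤ 127.84

By the triangle inequality, |112.37 − 15.47| ≤ DF ≤ 112.37 + 15.47.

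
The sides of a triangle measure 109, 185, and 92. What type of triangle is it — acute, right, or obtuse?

obtuse

Compare the square of the longest side to the sum of squares of the other two: 92² + 109² = 20345 < 34225 = 185².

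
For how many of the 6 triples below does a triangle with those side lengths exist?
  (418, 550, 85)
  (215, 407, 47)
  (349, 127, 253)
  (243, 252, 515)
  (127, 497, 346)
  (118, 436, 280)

(85,418,550): 85+418 ≤ 550 → not valid
(47,215,407): 47+215 ≤ 407 → not valid
(127,253,349): 127+253 > 349 → valid
(243,252,515): 243+252 ≤ 515 → not valid
(127,346,497): 127+346 ≤ 497 → not valid
(118,280,436): 118+280 ≤ 436 → not valid
1 of the 6 triples forms a triangle.

1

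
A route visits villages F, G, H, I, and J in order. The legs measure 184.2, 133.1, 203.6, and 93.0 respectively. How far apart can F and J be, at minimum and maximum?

0 ≤ FJ ≤ 613.9

The maximum is all hops collinear in one direction: 184.2 + 133.1 + 203.6 + 93.0 = 613.9.
The longest hop is 203.6; the others sum to 410.3. Since 203.6 ≤ 410.3, the path can fold back on itself completely, so the minimum distance is 0.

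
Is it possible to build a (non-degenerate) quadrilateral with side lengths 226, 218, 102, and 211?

A quadrilateral exists iff every side is shorter than the sum of the others — equivalently, the longest side is less than the sum of the rest.
Longest side 226 < 531 (sum of the remaining 3), so yes.

Yes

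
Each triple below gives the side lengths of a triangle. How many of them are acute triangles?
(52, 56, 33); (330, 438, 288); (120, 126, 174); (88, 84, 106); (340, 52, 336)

2

(52,56,33): 33²+52² = 3793 > 3136 = 56² → acute
(330,438,288): 288²+330² = 191844 = 438² → right
(120,126,174): 120²+126² = 30276 = 174² → right
(88,84,106): 84²+88² = 14800 > 11236 = 106² → acute
(340,52,336): 52²+336² = 115600 = 340² → right
2 of the 5 are acute.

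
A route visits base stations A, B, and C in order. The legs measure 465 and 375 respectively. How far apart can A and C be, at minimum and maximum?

By the triangle inequality, |465 − 375| ≤ AC ≤ 465 + 375.

90 ≤ AC ≤ 840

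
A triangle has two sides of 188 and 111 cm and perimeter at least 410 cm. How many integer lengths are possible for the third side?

Triangle inequality: 77 < x < 299. Perimeter ≥ 410 gives x ≥ 410 − 188 − 111 = 111.
So 111 ≤ x < 299; integers 111 through 298: 188 values.

188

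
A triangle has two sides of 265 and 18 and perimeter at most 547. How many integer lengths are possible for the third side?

17

Triangle inequality: 247 < x < 283. Perimeter ≤ 547 gives x ≤ 547 − 265 − 18 = 264.
So 247 < x ≤ 264; integers 248 through 264: 17 values.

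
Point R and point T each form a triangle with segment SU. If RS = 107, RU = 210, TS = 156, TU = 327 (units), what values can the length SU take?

From triangle RSU: |107 − 210| < SU < 107 + 210, i.e. 103 < SU < 317.
From triangle TSU: 171 < SU < 483.
Both must hold, so SU lies in the intersection.

171 < SU < 317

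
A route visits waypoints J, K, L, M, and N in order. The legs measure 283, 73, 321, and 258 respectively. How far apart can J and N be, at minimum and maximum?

The maximum is all hops collinear in one direction: 283 + 73 + 321 + 258 = 935.
The longest hop is 321; the others sum to 614. Since 321 ≤ 614, the path can fold back on itself completely, so the minimum distance is 0.

0 ≤ JN ≤ 935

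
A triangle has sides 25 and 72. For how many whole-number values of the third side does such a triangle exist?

The third side lies in the open interval (47, 97).
Integers from 48 to 96 inclusive: 96 − 48 + 1 = 49.

49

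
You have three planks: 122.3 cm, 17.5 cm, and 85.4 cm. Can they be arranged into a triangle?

The longest side is 122.3, but the other two sum to only 102.9.
102.9 < 122.3, so the triangle inequality fails.

No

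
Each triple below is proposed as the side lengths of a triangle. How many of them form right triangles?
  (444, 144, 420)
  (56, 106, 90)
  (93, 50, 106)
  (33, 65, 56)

(444,144,420): 144²+420² = 197136 = 444² → right
(56,106,90): 56²+90² = 11236 = 106² → right
(93,50,106): 50²+93² = 11149 < 11236 = 106² → obtuse
(33,65,56): 33²+56² = 4225 = 65² → right
3 of the 4 are right.

3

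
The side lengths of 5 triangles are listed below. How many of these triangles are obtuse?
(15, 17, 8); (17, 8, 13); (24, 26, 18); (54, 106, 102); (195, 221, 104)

(15,17,8): 8²+15² = 289 = 17² → right
(17,8,13): 8²+13² = 233 < 289 = 17² → obtuse
(24,26,18): 18²+24² = 900 > 676 = 26² → acute
(54,106,102): 54²+102² = 13320 > 11236 = 106² → acute
(195,221,104): 104²+195² = 48841 = 221² → right
1 of the 5 is obtuse.

1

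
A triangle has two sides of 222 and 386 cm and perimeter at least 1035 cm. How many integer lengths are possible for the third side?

Triangle inequality: 164 < x < 608. Perimeter ≥ 1035 gives x ≥ 1035 − 222 − 386 = 427.
So 427 ≤ x < 608; integers 427 through 607: 181 values.

181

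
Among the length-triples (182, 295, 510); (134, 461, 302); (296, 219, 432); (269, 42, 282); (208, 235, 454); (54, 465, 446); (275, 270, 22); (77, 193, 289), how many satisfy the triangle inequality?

4

(182,295,510): 182+295 ≤ 510 → not valid
(134,302,461): 134+302 ≤ 461 → not valid
(219,296,432): 219+296 > 432 → valid
(42,269,282): 42+269 > 282 → valid
(208,235,454): 208+235 ≤ 454 → not valid
(54,446,465): 54+446 > 465 → valid
(22,270,275): 22+270 > 275 → valid
(77,193,289): 77+193 ≤ 289 → not valid
4 of the 8 triples form a triangle.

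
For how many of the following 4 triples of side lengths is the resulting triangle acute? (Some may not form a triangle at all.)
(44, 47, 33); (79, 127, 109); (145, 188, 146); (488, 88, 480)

(44,47,33): 33²+44² = 3025 > 2209 = 47² → acute
(79,127,109): 79²+109² = 18122 > 16129 = 127² → acute
(145,188,146): 145²+146² = 42341 > 35344 = 188² → acute
(488,88,480): 88²+480² = 238144 = 488² → right
3 of the 4 are acute.

3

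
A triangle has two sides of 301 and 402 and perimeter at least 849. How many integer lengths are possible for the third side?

557

Triangle inequality: 101 < x < 703. Perimeter ≥ 849 gives x ≥ 849 − 301 − 402 = 146.
So 146 ≤ x < 703; integers 146 through 702: 557 values.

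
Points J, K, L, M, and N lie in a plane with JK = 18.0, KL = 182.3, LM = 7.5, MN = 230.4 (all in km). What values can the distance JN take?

22.6 ≤ JN ≤ 438.2 km

The maximum is all hops collinear in one direction: 18.0 + 182.3 + 7.5 + 230.4 = 438.2.
The longest hop is 230.4; the others sum to 207.8. Folding the others back against it leaves at least 230.4 − 207.8 = 22.6.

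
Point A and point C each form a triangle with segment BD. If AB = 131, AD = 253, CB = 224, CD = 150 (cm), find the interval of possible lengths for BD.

From triangle ABD: |131 − 253| < BD < 131 + 253, i.e. 122 < BD < 384.
From triangle CBD: 74 < BD < 374.
Both must hold, so BD lies in the intersection.

122 < BD < 374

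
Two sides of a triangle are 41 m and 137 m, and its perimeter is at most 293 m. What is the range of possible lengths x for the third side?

96 < x ≤ 115

Triangle inequality alone gives 96 < x < 178.
The perimeter condition gives x ≤ 293 − 41 − 137 = 115.
Intersecting the two: 96 < x ≤ 115.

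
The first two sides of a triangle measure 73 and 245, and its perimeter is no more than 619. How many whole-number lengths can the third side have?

Triangle inequality: 172 < x < 318. Perimeter ≤ 619 gives x ≤ 619 − 73 − 245 = 301.
So 172 < x ≤ 301; integers 173 through 301: 129 values.

129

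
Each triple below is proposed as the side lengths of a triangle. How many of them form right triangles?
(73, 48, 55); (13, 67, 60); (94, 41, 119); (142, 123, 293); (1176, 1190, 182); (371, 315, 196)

(73,48,55): 48²+55² = 5329 = 73² → right
(13,67,60): 13²+60² = 3769 < 4489 = 67² → obtuse
(94,41,119): 41²+94² = 10517 < 14161 = 119² → obtuse
(142,123,293): 123+142 ≤ 293, not a triangle
(1176,1190,182): 182²+1176² = 1416100 = 1190² → right
(371,315,196): 196²+315² = 137641 = 371² → right
3 of the 6 are right.

3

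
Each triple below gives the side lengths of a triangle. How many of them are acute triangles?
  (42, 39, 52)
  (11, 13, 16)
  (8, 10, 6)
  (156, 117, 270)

2

(42,39,52): 39²+42² = 3285 > 2704 = 52² → acute
(11,13,16): 11²+13² = 290 > 256 = 16² → acute
(8,10,6): 6²+8² = 100 = 10² → right
(156,117,270): 117²+156² = 38025 < 72900 = 270² → obtuse
2 of the 4 are acute.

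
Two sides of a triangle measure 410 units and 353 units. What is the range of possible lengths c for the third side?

By the triangle inequality, c must be less than 410 + 353 = 763 and greater than |410 − 353| = 57.

57 < c < 763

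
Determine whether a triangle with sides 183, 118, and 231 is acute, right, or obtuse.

Compare the square of the longest side to the sum of squares of the other two: 118² + 183² = 47413 < 53361 = 231².

obtuse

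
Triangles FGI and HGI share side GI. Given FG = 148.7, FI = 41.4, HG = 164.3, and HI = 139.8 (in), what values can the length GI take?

107.3 < GI < 190.1

From triangle FGI: |148.7 − 41.4| < GI < 148.7 + 41.4, i.e. 107.3 < GI < 190.1.
From triangle HGI: 24.5 < GI < 304.1.
Both must hold, so GI lies in the intersection.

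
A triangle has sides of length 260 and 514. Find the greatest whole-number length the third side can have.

The third side must be strictly less than 260 + 514 = 774.
The largest integer below 774 is 773.

773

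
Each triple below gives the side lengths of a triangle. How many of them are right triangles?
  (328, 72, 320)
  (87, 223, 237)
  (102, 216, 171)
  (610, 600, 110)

2

(328,72,320): 72²+320² = 107584 = 328² → right
(87,223,237): 87²+223² = 57298 > 56169 = 237² → acute
(102,216,171): 102²+171² = 39645 < 46656 = 216² → obtuse
(610,600,110): 110²+600² = 372100 = 610² → right
2 of the 4 are right.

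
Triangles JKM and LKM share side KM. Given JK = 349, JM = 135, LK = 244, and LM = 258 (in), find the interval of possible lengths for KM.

214 < KM < 484

From triangle JKM: |349 − 135| < KM < 349 + 135, i.e. 214 < KM < 484.
From triangle LKM: 14 < KM < 502.
Both must hold, so KM lies in the intersection.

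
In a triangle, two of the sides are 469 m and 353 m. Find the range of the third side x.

116 < x < 822

By the triangle inequality, x must be less than 469 + 353 = 822 and greater than |469 − 353| = 116.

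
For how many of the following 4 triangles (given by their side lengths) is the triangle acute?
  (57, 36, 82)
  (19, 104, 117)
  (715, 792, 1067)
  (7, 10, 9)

1

(57,36,82): 36²+57² = 4545 < 6724 = 82² → obtuse
(19,104,117): 19²+104² = 11177 < 13689 = 117² → obtuse
(715,792,1067): 715²+792² = 1138489 = 1067² → right
(7,10,9): 7²+9² = 130 > 100 = 10² → acute
1 of the 4 is acute.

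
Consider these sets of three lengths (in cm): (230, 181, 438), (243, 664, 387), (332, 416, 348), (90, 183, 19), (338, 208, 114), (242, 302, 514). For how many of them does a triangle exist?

2

(181,230,438): 181+230 ≤ 438 → not valid
(243,387,664): 243+387 ≤ 664 → not valid
(332,348,416): 332+348 > 416 → valid
(19,90,183): 19+90 ≤ 183 → not valid
(114,208,338): 114+208 ≤ 338 → not valid
(242,302,514): 242+302 > 514 → valid
2 of the 6 triples form a triangle.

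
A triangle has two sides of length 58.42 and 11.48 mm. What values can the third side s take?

46.94 < s < 69.90

By the triangle inequality, s must be less than 58.42 + 11.48 = 69.90 and greater than |58.42 − 11.48| = 46.94.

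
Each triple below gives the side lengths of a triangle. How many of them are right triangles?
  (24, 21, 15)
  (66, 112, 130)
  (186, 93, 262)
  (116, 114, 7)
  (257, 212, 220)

1

(24,21,15): 15²+21² = 666 > 576 = 24² → acute
(66,112,130): 66²+112² = 16900 = 130² → right
(186,93,262): 93²+186² = 43245 < 68644 = 262² → obtuse
(116,114,7): 7²+114² = 13045 < 13456 = 116² → obtuse
(257,212,220): 212²+220² = 93344 > 66049 = 257² → acute
1 of the 5 is right.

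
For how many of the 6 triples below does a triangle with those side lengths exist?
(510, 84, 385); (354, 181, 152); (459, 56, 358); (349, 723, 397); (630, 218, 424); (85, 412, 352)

3

(84,385,510): 84+385 ≤ 510 → not valid
(152,181,354): 152+181 ≤ 354 → not valid
(56,358,459): 56+358 ≤ 459 → not valid
(349,397,723): 349+397 > 723 → valid
(218,424,630): 218+424 > 630 → valid
(85,352,412): 85+352 > 412 → valid
3 of the 6 triples form a triangle.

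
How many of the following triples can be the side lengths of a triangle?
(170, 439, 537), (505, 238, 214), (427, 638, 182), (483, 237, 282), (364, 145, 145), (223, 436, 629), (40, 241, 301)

3

(170,439,537): 170+439 > 537 → valid
(214,238,505): 214+238 ≤ 505 → not valid
(182,427,638): 182+427 ≤ 638 → not valid
(237,282,483): 237+282 > 483 → valid
(145,145,364): 145+145 ≤ 364 → not valid
(223,436,629): 223+436 > 629 → valid
(40,241,301): 40+241 ≤ 301 → not valid
3 of the 7 triples form a triangle.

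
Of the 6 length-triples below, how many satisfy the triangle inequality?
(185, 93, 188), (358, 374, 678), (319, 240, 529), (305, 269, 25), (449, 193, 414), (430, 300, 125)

(93,185,188): 93+185 > 188 → valid
(358,374,678): 358+374 > 678 → valid
(240,319,529): 240+319 > 529 → valid
(25,269,305): 25+269 ≤ 305 → not valid
(193,414,449): 193+414 > 449 → valid
(125,300,430): 125+300 ≤ 430 → not valid
4 of the 6 triples form a triangle.

4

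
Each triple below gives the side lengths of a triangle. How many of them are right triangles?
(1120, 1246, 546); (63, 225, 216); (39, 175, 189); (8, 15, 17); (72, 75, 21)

4

(1120,1246,546): 546²+1120² = 1552516 = 1246² → right
(63,225,216): 63²+216² = 50625 = 225² → right
(39,175,189): 39²+175² = 32146 < 35721 = 189² → obtuse
(8,15,17): 8²+15² = 289 = 17² → right
(72,75,21): 21²+72² = 5625 = 75² → right
4 of the 5 are right.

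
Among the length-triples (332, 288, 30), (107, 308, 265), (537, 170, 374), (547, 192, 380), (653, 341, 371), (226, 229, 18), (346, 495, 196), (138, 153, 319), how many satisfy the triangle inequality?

6

(30,288,332): 30+288 ≤ 332 → not valid
(107,265,308): 107+265 > 308 → valid
(170,374,537): 170+374 > 537 → valid
(192,380,547): 192+380 > 547 → valid
(341,371,653): 341+371 > 653 → valid
(18,226,229): 18+226 > 229 → valid
(196,346,495): 196+346 > 495 → valid
(138,153,319): 138+153 ≤ 319 → not valid
6 of the 8 triples form a triangle.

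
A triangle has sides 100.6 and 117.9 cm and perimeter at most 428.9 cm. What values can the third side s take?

Triangle inequality alone gives 17.3 < s < 218.5.
The perimeter condition gives s ≤ 428.9 − 100.6 − 117.9 = 210.4.
Intersecting the two: 17.3 < s ≤ 210.4.

17.3 < s ≤ 210.4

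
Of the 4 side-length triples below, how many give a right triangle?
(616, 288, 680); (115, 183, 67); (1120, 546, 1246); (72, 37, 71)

(616,288,680): 288²+616² = 462400 = 680² → right
(115,183,67): 67+115 ≤ 183, not a triangle
(1120,546,1246): 546²+1120² = 1552516 = 1246² → right
(72,37,71): 37²+71² = 6410 > 5184 = 72² → acute
2 of the 4 are right.

2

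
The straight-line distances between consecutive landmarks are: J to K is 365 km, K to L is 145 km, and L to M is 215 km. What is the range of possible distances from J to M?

The maximum is all hops collinear in one direction: 365 + 145 + 215 = 725.
The longest hop is 365; the others sum to 360. Folding the others back against it leaves at least 365 − 360 = 5.

5 ≤ JM ≤ 725 km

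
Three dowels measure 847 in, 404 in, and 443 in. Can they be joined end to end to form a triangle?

The two shorter sides sum to 847, exactly equal to the longest side 847.
That gives only a degenerate (flat) triangle — the inequality must be strict.

No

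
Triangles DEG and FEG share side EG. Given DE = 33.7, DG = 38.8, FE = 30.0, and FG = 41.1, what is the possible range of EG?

From triangle DEG: |33.7 − 38.8| < EG < 33.7 + 38.8, i.e. 5.1 < EG < 72.5.
From triangle FEG: 11.1 < EG < 71.1.
Both must hold, so EG lies in the intersection.

11.1 < EG < 71.1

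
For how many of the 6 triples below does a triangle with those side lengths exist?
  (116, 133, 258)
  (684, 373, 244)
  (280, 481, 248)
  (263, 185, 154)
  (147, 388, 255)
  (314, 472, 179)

4

(116,133,258): 116+133 ≤ 258 → not valid
(244,373,684): 244+373 ≤ 684 → not valid
(248,280,481): 248+280 > 481 → valid
(154,185,263): 154+185 > 263 → valid
(147,255,388): 147+255 > 388 → valid
(179,314,472): 179+314 > 472 → valid
4 of the 6 triples form a triangle.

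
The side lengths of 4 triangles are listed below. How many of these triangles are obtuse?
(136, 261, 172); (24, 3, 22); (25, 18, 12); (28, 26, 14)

3

(136,261,172): 136²+172² = 48080 < 68121 = 261² → obtuse
(24,3,22): 3²+22² = 493 < 576 = 24² → obtuse
(25,18,12): 12²+18² = 468 < 625 = 25² → obtuse
(28,26,14): 14²+26² = 872 > 784 = 28² → acute
3 of the 4 are obtuse.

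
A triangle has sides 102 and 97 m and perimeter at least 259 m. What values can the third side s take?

Triangle inequality alone gives 5 < s < 199.
The perimeter condition gives s ≥ 259 − 102 − 97 = 60.
Intersecting the two: 60 ≤ s < 199.

60 ≤ s < 199 m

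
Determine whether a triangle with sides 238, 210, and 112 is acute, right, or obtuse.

Compare the square of the longest side to the sum of squares of the other two: 112² + 210² = 56644 = 238².

right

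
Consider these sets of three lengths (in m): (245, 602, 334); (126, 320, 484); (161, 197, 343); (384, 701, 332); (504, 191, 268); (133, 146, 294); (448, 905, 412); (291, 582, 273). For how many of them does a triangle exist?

(245,334,602): 245+334 ≤ 602 → not valid
(126,320,484): 126+320 ≤ 484 → not valid
(161,197,343): 161+197 > 343 → valid
(332,384,701): 332+384 > 701 → valid
(191,268,504): 191+268 ≤ 504 → not valid
(133,146,294): 133+146 ≤ 294 → not valid
(412,448,905): 412+448 ≤ 905 → not valid
(273,291,582): 273+291 ≤ 582 → not valid
2 of the 8 triples form a triangle.

2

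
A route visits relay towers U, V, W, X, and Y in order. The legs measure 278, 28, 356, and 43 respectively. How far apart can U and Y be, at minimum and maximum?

The maximum is all hops collinear in one direction: 278 + 28 + 356 + 43 = 705.
The longest hop is 356; the others sum to 349. Folding the others back against it leaves at least 356 − 349 = 7.

7 ≤ UY ≤ 705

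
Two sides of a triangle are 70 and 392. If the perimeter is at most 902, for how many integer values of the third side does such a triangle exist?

Triangle inequality: 322 < x < 462. Perimeter ≤ 902 gives x ≤ 902 − 70 − 392 = 440.
So 322 < x ≤ 440; integers 323 through 440: 118 values.

118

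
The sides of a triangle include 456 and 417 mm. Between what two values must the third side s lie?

39 < s < 873 (mm)

By the triangle inequality, s must be less than 456 + 417 = 873 and greater than |456 − 417| = 39.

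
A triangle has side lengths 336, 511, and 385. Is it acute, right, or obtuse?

right

Compare the square of the longest side to the sum of squares of the other two: 336² + 385² = 261121 = 511².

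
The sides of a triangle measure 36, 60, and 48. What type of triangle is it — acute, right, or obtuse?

Compare the square of the longest side to the sum of squares of the other two: 36² + 48² = 3600 = 60².

right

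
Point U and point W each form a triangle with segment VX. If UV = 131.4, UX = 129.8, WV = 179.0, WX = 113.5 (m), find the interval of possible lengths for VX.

From triangle UVX: |131.4 − 129.8| < VX < 131.4 + 129.8, i.e. 1.6 < VX < 261.2.
From triangle WVX: 65.5 < VX < 292.5.
Both must hold, so VX lies in the intersection.

65.5 < VX < 261.2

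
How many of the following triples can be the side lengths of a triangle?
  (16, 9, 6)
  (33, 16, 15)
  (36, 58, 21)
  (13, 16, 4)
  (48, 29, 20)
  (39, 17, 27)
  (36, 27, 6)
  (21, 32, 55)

(6,9,16): 6+9 ≤ 16 → not valid
(15,16,33): 15+16 ≤ 33 → not valid
(21,36,58): 21+36 ≤ 58 → not valid
(4,13,16): 4+13 > 16 → valid
(20,29,48): 20+29 > 48 → valid
(17,27,39): 17+27 > 39 → valid
(6,27,36): 6+27 ≤ 36 → not valid
(21,32,55): 21+32 ≤ 55 → not valid
3 of the 8 triples form a triangle.

3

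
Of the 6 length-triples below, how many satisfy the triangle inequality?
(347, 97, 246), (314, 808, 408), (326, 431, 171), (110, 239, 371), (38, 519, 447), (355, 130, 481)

(97,246,347): 97+246 ≤ 347 → not valid
(314,408,808): 314+408 ≤ 808 → not valid
(171,326,431): 171+326 > 431 → valid
(110,239,371): 110+239 ≤ 371 → not valid
(38,447,519): 38+447 ≤ 519 → not valid
(130,355,481): 130+355 > 481 → valid
2 of the 6 triples form a triangle.

2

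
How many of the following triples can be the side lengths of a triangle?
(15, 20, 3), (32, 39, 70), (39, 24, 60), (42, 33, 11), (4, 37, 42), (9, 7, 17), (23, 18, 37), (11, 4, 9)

5

(3,15,20): 3+15 ≤ 20 → not valid
(32,39,70): 32+39 > 70 → valid
(24,39,60): 24+39 > 60 → valid
(11,33,42): 11+33 > 42 → valid
(4,37,42): 4+37 ≤ 42 → not valid
(7,9,17): 7+9 ≤ 17 → not valid
(18,23,37): 18+23 > 37 → valid
(4,9,11): 4+9 > 11 → valid
5 of the 8 triples form a triangle.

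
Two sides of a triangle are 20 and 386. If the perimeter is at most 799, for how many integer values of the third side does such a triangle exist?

27

Triangle inequality: 366 < x < 406. Perimeter ≤ 799 gives x ≤ 799 − 20 − 386 = 393.
So 366 < x ≤ 393; integers 367 through 393: 27 values.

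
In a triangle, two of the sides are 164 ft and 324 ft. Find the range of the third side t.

By the triangle inequality, t must be less than 164 + 324 = 488 and greater than |164 − 324| = 160.

160 < t < 488 (ft)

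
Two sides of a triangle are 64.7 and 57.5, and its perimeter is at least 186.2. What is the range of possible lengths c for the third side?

Triangle inequality alone gives 7.2 < c < 122.2.
The perimeter condition gives c ≥ 186.2 − 64.7 − 57.5 = 64.0.
Intersecting the two: 64.0 ≤ c < 122.2.

64.0 ≤ c < 122.2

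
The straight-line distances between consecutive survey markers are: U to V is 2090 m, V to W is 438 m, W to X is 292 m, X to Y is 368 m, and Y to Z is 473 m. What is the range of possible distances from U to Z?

519 ≤ UZ ≤ 3661 m

The maximum is all hops collinear in one direction: 2090 + 438 + 292 + 368 + 473 = 3661.
The longest hop is 2090; the others sum to 1571. Folding the others back against it leaves at least 2090 − 1571 = 519.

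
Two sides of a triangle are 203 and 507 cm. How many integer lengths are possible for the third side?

The third side lies in the open interval (304, 710).
Integers from 305 to 709 inclusive: 709 − 305 + 1 = 405.

405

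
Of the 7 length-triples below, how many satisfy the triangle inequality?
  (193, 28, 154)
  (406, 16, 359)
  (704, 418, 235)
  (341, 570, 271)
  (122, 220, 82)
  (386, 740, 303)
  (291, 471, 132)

1

(28,154,193): 28+154 ≤ 193 → not valid
(16,359,406): 16+359 ≤ 406 → not valid
(235,418,704): 235+418 ≤ 704 → not valid
(271,341,570): 271+341 > 570 → valid
(82,122,220): 82+122 ≤ 220 → not valid
(303,386,740): 303+386 ≤ 740 → not valid
(132,291,471): 132+291 ≤ 471 → not valid
1 of the 7 triples forms a triangle.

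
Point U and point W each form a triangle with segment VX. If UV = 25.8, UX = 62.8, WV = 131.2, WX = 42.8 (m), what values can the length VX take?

From triangle UVX: |25.8 − 62.8| < VX < 25.8 + 62.8, i.e. 37.0 < VX < 88.6.
From triangle WVX: 88.4 < VX < 174.0.
Both must hold, so VX lies in the intersection.

88.4 < VX < 88.6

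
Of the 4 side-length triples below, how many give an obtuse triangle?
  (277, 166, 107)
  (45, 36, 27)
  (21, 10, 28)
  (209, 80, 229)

(277,166,107): 107+166 ≤ 277, not a triangle
(45,36,27): 27²+36² = 2025 = 45² → right
(21,10,28): 10²+21² = 541 < 784 = 28² → obtuse
(209,80,229): 80²+209² = 50081 < 52441 = 229² → obtuse
2 of the 4 are obtuse.

2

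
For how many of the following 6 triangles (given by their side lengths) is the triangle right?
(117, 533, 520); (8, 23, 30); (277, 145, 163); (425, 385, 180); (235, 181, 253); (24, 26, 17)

2

(117,533,520): 117²+520² = 284089 = 533² → right
(8,23,30): 8²+23² = 593 < 900 = 30² → obtuse
(277,145,163): 145²+163² = 47594 < 76729 = 277² → obtuse
(425,385,180): 180²+385² = 180625 = 425² → right
(235,181,253): 181²+235² = 87986 > 64009 = 253² → acute
(24,26,17): 17²+24² = 865 > 676 = 26² → acute
2 of the 6 are right.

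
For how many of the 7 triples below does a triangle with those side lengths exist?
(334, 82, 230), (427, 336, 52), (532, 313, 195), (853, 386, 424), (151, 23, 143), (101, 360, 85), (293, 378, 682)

1

(82,230,334): 82+230 ≤ 334 → not valid
(52,336,427): 52+336 ≤ 427 → not valid
(195,313,532): 195+313 ≤ 532 → not valid
(386,424,853): 386+424 ≤ 853 → not valid
(23,143,151): 23+143 > 151 → valid
(85,101,360): 85+101 ≤ 360 → not valid
(293,378,682): 293+378 ≤ 682 → not valid
1 of the 7 triples forms a triangle.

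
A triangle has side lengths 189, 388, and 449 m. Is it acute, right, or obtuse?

obtuse

Compare the square of the longest side to the sum of squares of the other two: 189² + 388² = 186265 < 201601 = 449².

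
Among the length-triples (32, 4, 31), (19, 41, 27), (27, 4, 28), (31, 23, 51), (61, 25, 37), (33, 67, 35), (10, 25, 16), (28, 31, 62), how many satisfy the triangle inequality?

7

(4,31,32): 4+31 > 32 → valid
(19,27,41): 19+27 > 41 → valid
(4,27,28): 4+27 > 28 → valid
(23,31,51): 23+31 > 51 → valid
(25,37,61): 25+37 > 61 → valid
(33,35,67): 33+35 > 67 → valid
(10,16,25): 10+16 > 25 → valid
(28,31,62): 28+31 ≤ 62 → not valid
7 of the 8 triples form a triangle.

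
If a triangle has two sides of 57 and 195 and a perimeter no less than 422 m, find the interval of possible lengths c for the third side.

170 ≤ c < 252

Triangle inequality alone gives 138 < c < 252.
The perimeter condition gives c ≥ 422 − 57 − 195 = 170.
Intersecting the two: 170 ≤ c < 252.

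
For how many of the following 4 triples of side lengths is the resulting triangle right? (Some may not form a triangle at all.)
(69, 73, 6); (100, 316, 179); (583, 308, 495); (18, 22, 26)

(69,73,6): 6²+69² = 4797 < 5329 = 73² → obtuse
(100,316,179): 100+179 ≤ 316, not a triangle
(583,308,495): 308²+495² = 339889 = 583² → right
(18,22,26): 18²+22² = 808 > 676 = 26² → acute
1 of the 4 is right.

1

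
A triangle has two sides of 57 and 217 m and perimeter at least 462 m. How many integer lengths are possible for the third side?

Triangle inequality: 160 < x < 274. Perimeter ≥ 462 gives x ≥ 462 − 57 − 217 = 188.
So 188 ≤ x < 274; integers 188 through 273: 86 values.

86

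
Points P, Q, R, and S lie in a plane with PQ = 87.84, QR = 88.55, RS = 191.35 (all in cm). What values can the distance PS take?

14.96 ≤ PS ≤ 367.74 cm

The maximum is all hops collinear in one direction: 87.84 + 88.55 + 191.35 = 367.74.
The longest hop is 191.35; the others sum to 176.39. Folding the others back against it leaves at least 191.35 − 176.39 = 14.96.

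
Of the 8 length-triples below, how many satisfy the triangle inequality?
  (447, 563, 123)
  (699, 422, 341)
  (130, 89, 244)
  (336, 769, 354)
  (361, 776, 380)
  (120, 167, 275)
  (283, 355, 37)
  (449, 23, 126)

3

(123,447,563): 123+447 > 563 → valid
(341,422,699): 341+422 > 699 → valid
(89,130,244): 89+130 ≤ 244 → not valid
(336,354,769): 336+354 ≤ 769 → not valid
(361,380,776): 361+380 ≤ 776 → not valid
(120,167,275): 120+167 > 275 → valid
(37,283,355): 37+283 ≤ 355 → not valid
(23,126,449): 23+126 ≤ 449 → not valid
3 of the 8 triples form a triangle.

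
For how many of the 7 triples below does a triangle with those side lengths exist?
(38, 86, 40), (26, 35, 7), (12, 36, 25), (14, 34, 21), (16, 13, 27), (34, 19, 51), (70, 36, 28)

4

(38,40,86): 38+40 ≤ 86 → not valid
(7,26,35): 7+26 ≤ 35 → not valid
(12,25,36): 12+25 > 36 → valid
(14,21,34): 14+21 > 34 → valid
(13,16,27): 13+16 > 27 → valid
(19,34,51): 19+34 > 51 → valid
(28,36,70): 28+36 ≤ 70 → not valid
4 of the 7 triples form a triangle.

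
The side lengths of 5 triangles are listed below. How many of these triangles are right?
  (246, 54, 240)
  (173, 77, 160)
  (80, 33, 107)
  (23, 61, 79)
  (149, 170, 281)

(246,54,240): 54²+240² = 60516 = 246² → right
(173,77,160): 77²+160² = 31529 > 29929 = 173² → acute
(80,33,107): 33²+80² = 7489 < 11449 = 107² → obtuse
(23,61,79): 23²+61² = 4250 < 6241 = 79² → obtuse
(149,170,281): 149²+170² = 51101 < 78961 = 281² → obtuse
1 of the 5 is right.

1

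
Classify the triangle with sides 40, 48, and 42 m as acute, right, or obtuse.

acute

Compare the square of the longest side to the sum of squares of the other two: 40² + 42² = 3364 > 2304 = 48².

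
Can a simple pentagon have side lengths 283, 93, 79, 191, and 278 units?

Yes

A pentagon exists iff every side is shorter than the sum of the others — equivalently, the longest side is less than the sum of the rest.
Longest side 283 < 641 (sum of the remaining 4), so yes.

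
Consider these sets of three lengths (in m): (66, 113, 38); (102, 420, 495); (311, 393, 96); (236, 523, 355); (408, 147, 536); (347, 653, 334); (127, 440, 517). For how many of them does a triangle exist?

(38,66,113): 38+66 ≤ 113 → not valid
(102,420,495): 102+420 > 495 → valid
(96,311,393): 96+311 > 393 → valid
(236,355,523): 236+355 > 523 → valid
(147,408,536): 147+408 > 536 → valid
(334,347,653): 334+347 > 653 → valid
(127,440,517): 127+440 > 517 → valid
6 of the 7 triples form a triangle.

6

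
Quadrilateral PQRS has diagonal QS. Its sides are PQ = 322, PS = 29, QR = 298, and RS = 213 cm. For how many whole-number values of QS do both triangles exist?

57

From triangle PQS: 293 < QS < 351.
From triangle RQS: 85 < QS < 511.
Intersection: 293 < QS < 351, so integers 294 through 350: 57 values.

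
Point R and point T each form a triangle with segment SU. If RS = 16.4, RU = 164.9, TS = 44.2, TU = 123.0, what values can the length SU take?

From triangle RSU: |16.4 − 164.9| < SU < 16.4 + 164.9, i.e. 148.5 < SU < 181.3.
From triangle TSU: 78.8 < SU < 167.2.
Both must hold, so SU lies in the intersection.

148.5 < SU < 167.2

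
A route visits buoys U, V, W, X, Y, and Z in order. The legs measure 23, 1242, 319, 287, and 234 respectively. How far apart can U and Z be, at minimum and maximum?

379 ≤ UZ ≤ 2105

The maximum is all hops collinear in one direction: 23 + 1242 + 319 + 287 + 234 = 2105.
The longest hop is 1242; the others sum to 863. Folding the others back against it leaves at least 1242 − 863 = 379.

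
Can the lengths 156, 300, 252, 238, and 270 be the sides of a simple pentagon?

A pentagon exists iff every side is shorter than the sum of the others — equivalently, the longest side is less than the sum of the rest.
Longest side 300 < 916 (sum of the remaining 4), so yes.

Yes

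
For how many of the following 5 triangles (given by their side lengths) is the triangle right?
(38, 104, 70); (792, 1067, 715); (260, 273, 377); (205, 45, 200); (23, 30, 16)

(38,104,70): 38²+70² = 6344 < 10816 = 104² → obtuse
(792,1067,715): 715²+792² = 1138489 = 1067² → right
(260,273,377): 260²+273² = 142129 = 377² → right
(205,45,200): 45²+200² = 42025 = 205² → right
(23,30,16): 16²+23² = 785 < 900 = 30² → obtuse
3 of the 5 are right.

3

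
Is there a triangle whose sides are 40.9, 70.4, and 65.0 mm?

Yes

The longest side is 70.4, and the other two sum to 105.9.
Since 105.9 > 70.4, the triangle inequality holds.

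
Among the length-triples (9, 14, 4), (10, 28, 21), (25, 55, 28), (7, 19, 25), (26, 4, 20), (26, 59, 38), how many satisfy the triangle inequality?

(4,9,14): 4+9 ≤ 14 → not valid
(10,21,28): 10+21 > 28 → valid
(25,28,55): 25+28 ≤ 55 → not valid
(7,19,25): 7+19 > 25 → valid
(4,20,26): 4+20 ≤ 26 → not valid
(26,38,59): 26+38 > 59 → valid
3 of the 6 triples form a triangle.

3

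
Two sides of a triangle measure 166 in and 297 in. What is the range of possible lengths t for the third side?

131 < t < 463 (in)

By the triangle inequality, t must be less than 166 + 297 = 463 and greater than |166 − 297| = 131.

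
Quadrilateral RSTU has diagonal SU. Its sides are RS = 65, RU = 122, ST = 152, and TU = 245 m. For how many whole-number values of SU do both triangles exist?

93

From triangle RSU: 57 < SU < 187.
From triangle TSU: 93 < SU < 397.
Intersection: 93 < SU < 187, so integers 94 through 186: 93 values.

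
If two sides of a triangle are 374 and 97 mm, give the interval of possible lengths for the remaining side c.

277 < c < 471 (mm)

By the triangle inequality, c must be less than 374 + 97 = 471 and greater than |374 − 97| = 277.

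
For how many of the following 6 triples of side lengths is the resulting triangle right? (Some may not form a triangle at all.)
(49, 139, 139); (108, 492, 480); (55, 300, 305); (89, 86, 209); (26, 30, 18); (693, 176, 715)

3

(49,139,139): 49²+139² = 21722 > 19321 = 139² → acute
(108,492,480): 108²+480² = 242064 = 492² → right
(55,300,305): 55²+300² = 93025 = 305² → right
(89,86,209): 86+89 ≤ 209, not a triangle
(26,30,18): 18²+26² = 1000 > 900 = 30² → acute
(693,176,715): 176²+693² = 511225 = 715² → right
3 of the 6 are right.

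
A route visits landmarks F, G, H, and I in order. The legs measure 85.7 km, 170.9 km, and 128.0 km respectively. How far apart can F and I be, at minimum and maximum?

0 ≤ FI ≤ 384.6 km

The maximum is all hops collinear in one direction: 85.7 + 170.9 + 128.0 = 384.6.
The longest hop is 170.9; the others sum to 213.7. Since 170.9 ≤ 213.7, the path can fold back on itself completely, so the minimum distance is 0.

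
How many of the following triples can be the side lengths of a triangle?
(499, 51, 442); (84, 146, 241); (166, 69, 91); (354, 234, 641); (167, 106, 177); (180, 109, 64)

1

(51,442,499): 51+442 ≤ 499 → not valid
(84,146,241): 84+146 ≤ 241 → not valid
(69,91,166): 69+91 ≤ 166 → not valid
(234,354,641): 234+354 ≤ 641 → not valid
(106,167,177): 106+167 > 177 → valid
(64,109,180): 64+109 ≤ 180 → not valid
1 of the 6 triples forms a triangle.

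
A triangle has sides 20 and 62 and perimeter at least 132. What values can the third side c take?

50 ≤ c < 82

Triangle inequality alone gives 42 < c < 82.
The perimeter condition gives c ≥ 132 − 20 − 62 = 50.
Intersecting the two: 50 ≤ c < 82.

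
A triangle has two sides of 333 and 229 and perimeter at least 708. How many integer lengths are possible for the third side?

Triangle inequality: 104 < x < 562. Perimeter ≥ 708 gives x ≥ 708 − 333 − 229 = 146.
So 146 ≤ x < 562; integers 146 through 561: 416 values.

416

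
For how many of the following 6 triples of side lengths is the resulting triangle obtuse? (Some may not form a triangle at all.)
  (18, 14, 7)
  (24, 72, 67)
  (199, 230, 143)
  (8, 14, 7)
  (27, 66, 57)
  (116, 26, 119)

(18,14,7): 7²+14² = 245 < 324 = 18² → obtuse
(24,72,67): 24²+67² = 5065 < 5184 = 72² → obtuse
(199,230,143): 143²+199² = 60050 > 52900 = 230² → acute
(8,14,7): 7²+8² = 113 < 196 = 14² → obtuse
(27,66,57): 27²+57² = 3978 < 4356 = 66² → obtuse
(116,26,119): 26²+116² = 14132 < 14161 = 119² → obtuse
5 of the 6 are obtuse.

5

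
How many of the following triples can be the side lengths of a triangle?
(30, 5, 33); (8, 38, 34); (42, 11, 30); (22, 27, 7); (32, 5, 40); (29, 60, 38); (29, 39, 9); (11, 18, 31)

(5,30,33): 5+30 > 33 → valid
(8,34,38): 8+34 > 38 → valid
(11,30,42): 11+30 ≤ 42 → not valid
(7,22,27): 7+22 > 27 → valid
(5,32,40): 5+32 ≤ 40 → not valid
(29,38,60): 29+38 > 60 → valid
(9,29,39): 9+29 ≤ 39 → not valid
(11,18,31): 11+18 ≤ 31 → not valid
4 of the 8 triples form a triangle.

4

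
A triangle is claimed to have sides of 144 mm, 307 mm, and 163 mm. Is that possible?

No

The two shorter sides sum to 307, exactly equal to the longest side 307.
That gives only a degenerate (flat) triangle — the inequality must be strict.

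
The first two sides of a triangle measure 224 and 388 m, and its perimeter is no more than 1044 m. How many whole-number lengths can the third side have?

Triangle inequality: 164 < x < 612. Perimeter ≤ 1044 gives x ≤ 1044 − 224 − 388 = 432.
So 164 < x ≤ 432; integers 165 through 432: 268 values.

268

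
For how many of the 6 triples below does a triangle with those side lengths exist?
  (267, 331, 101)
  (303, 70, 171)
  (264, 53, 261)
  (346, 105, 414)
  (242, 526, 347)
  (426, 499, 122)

5

(101,267,331): 101+267 > 331 → valid
(70,171,303): 70+171 ≤ 303 → not valid
(53,261,264): 53+261 > 264 → valid
(105,346,414): 105+346 > 414 → valid
(242,347,526): 242+347 > 526 → valid
(122,426,499): 122+426 > 499 → valid
5 of the 6 triples form a triangle.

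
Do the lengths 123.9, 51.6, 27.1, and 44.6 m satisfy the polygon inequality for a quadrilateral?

No

For a quadrilateral, each side must be shorter than the sum of the others.
Here the longest side is 123.9, but the remaining 3 sides sum to only 123.3.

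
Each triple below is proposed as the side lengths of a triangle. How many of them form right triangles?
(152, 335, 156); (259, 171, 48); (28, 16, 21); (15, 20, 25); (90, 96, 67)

1

(152,335,156): 152+156 ≤ 335, not a triangle
(259,171,48): 48+171 ≤ 259, not a triangle
(28,16,21): 16²+21² = 697 < 784 = 28² → obtuse
(15,20,25): 15²+20² = 625 = 25² → right
(90,96,67): 67²+90² = 12589 > 9216 = 96² → acute
1 of the 5 is right.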